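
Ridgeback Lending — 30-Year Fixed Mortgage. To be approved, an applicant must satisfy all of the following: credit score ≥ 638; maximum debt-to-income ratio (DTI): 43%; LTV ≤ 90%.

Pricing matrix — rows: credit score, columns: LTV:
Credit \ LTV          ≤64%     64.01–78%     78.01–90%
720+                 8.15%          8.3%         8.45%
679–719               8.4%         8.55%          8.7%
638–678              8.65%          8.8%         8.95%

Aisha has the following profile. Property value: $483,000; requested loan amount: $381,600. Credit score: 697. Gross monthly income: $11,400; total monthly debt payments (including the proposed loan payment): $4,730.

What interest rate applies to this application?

8.7%

Credit score 697 ≥ 638; Debt-to-income = 4,730/11,400 = 41.5% — meets 43% limit
LTV = 381,600/483,000 = 79% ≤ 90%
Row: 697 falls in 679–719. Column: 79% falls in 78.01–90%. Rate = 8.7%.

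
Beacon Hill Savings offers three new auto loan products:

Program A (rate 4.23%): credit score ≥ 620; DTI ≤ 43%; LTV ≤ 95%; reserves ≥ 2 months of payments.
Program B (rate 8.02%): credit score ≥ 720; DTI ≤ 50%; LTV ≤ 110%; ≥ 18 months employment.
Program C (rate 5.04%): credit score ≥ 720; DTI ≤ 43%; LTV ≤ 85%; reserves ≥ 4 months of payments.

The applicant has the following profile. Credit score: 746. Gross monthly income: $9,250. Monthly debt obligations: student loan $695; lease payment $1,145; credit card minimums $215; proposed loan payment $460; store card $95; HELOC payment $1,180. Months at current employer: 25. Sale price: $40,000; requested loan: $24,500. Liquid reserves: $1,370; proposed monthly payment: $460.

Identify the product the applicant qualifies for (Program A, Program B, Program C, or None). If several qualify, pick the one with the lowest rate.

Program A

Total debts = (695 + 1,145 + 215 + 460 + 95 + 1,180) = 3,790; DTI = 3,790/9,250 = 41%.
LTV = 24,500/40,000 = 61.2%.
Reserves = 1,370/460 = 3.0 months.
Program A: score 746 ≥ 620; DTI 41% ≤ 43%; LTV 61.2% ≤ 95%; reserves 3.0 ≥ 2 mo → qualifies.
Program B: score 746 ≥ 720; DTI 41% ≤ 50%; LTV 61.2% ≤ 110%; employment 25 ≥ 18 mo → qualifies.
Program C: score 746 ≥ 720; DTI 41% ≤ 43%; LTV 61.2% ≤ 85%; reserves 3.0 < 4 mo → does not qualify.
Qualifying: Program A, Program B. Lowest rate is 4.23% → Program A.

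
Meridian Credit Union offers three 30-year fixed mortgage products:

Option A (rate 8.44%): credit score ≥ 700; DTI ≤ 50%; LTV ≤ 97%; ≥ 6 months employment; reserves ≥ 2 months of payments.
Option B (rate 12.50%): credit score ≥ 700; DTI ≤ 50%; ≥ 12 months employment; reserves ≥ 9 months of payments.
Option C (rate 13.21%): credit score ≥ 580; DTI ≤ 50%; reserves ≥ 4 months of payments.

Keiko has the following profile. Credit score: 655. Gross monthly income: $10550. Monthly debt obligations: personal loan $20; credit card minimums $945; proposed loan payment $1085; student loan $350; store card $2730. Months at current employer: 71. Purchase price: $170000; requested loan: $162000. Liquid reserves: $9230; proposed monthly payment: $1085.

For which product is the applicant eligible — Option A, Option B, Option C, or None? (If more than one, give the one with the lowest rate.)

Option C

Total debts = (20 + 945 + 1,085 + 350 + 2,730) = 5,130; DTI = 5,130/10,550 = 48.6%.
LTV = 162,000/170,000 = 95.3%.
Reserves = 9,230/1,085 = 8.5 months.
Option A: score 655 < 700; DTI 48.6% ≤ 50%; LTV 95.3% ≤ 97%; employment 71 ≥ 6 mo; reserves 8.5 ≥ 2 mo → does not qualify.
Option B: score 655 < 700; DTI 48.6% ≤ 50%; employment 71 ≥ 12 mo; reserves 8.5 < 9 mo → does not qualify.
Option C: score 655 ≥ 580; DTI 48.6% ≤ 50%; reserves 8.5 ≥ 4 mo → qualifies.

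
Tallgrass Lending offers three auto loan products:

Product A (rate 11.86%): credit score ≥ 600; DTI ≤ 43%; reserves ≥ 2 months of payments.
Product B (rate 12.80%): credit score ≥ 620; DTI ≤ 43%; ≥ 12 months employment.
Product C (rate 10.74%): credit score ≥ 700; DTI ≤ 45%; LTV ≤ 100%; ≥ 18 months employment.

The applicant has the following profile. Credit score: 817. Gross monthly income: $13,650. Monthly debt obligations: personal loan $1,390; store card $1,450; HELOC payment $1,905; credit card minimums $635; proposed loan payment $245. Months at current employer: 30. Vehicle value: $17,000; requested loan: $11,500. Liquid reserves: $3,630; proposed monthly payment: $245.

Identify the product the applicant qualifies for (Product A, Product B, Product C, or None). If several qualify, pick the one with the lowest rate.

Total debts = (1,390 + 1,450 + 1,905 + 635 + 245) = 5,625; DTI = 5,625/13,650 = 41.2%.
LTV = 11,500/17,000 = 67.6%.
Reserves = 3,630/245 = 14.8 months.
Product A: score 817 ≥ 600; DTI 41.2% ≤ 43%; reserves 14.8 ≥ 2 mo → qualifies.
Product B: score 817 ≥ 620; DTI 41.2% ≤ 43%; employment 30 ≥ 12 mo → qualifies.
Product C: score 817 ≥ 700; DTI 41.2% ≤ 45%; LTV 67.6% ≤ 100%; employment 30 ≥ 18 mo → qualifies.
Qualifying: Product A, Product B, Product C. Lowest rate is 10.74% → Product C.

Product C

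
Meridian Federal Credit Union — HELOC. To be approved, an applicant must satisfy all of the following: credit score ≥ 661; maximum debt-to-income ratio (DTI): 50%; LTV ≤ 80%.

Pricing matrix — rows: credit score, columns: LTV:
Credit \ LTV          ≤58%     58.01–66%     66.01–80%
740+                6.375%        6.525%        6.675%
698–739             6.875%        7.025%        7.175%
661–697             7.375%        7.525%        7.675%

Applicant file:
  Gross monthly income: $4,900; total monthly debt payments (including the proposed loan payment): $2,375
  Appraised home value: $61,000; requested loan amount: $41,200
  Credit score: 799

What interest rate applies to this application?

6.675%

Credit score 799 ≥ 661; DTI = 2,375/4,900 = 48.5% ≤ 50%
LTV: 41,200 ÷ 61,000 = 67.5%, within 80% cap
Credit 799 → row 740+; LTV 67.5% → column 66.01–80%. Grid cell → 6.675%.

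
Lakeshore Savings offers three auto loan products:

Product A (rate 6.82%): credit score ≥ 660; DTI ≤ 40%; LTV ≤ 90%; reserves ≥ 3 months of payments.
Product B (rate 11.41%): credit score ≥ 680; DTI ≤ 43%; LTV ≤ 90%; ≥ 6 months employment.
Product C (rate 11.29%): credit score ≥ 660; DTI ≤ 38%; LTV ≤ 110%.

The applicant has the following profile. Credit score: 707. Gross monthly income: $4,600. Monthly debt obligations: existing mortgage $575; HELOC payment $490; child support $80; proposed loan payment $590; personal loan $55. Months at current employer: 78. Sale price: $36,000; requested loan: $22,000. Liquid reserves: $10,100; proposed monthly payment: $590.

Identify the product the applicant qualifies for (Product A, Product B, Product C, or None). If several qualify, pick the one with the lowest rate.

Product A

Total debts = (575 + 490 + 80 + 590 + 55) = 1,790; DTI = 1,790/4,600 = 38.9%.
LTV = 22,000/36,000 = 61.1%.
Reserves = 10,100/590 = 17.1 months.
Product A: score 707 ≥ 660; DTI 38.9% ≤ 40%; LTV 61.1% ≤ 90%; reserves 17.1 ≥ 3 mo → qualifies.
Product B: score 707 ≥ 680; DTI 38.9% ≤ 43%; LTV 61.1% ≤ 90%; employment 78 ≥ 6 mo → qualifies.
Product C: score 707 ≥ 660; DTI 38.9% > 38%; LTV 61.1% ≤ 110% → does not qualify.
Qualifying: Product A, Product B. Lowest rate is 6.82% → Product A.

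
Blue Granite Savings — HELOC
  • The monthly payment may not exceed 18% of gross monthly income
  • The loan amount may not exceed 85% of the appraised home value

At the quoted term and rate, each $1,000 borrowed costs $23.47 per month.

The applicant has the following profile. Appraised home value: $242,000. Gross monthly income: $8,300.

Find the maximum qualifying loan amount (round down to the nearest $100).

Payment cap: 18% × $8,300 = $1,494/month.
At $23.47 per $1,000, that supports 1,494/23.47 × 1,000 ≈ $63,655 → $63,600.
LTV cap: 85% × $242,000 = $205,700 → $205,700.
Binding constraint: payment-to-income.

$63,600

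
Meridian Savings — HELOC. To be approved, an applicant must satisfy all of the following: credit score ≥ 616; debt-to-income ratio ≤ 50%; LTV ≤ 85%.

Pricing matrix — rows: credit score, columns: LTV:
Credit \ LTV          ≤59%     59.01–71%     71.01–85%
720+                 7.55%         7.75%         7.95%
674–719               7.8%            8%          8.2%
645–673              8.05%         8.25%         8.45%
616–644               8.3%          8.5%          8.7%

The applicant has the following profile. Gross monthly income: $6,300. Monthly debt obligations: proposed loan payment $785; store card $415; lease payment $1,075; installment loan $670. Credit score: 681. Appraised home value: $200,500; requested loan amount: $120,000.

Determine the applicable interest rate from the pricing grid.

8%

Credit score 681 ≥ 616; Total monthly debts = (785 + 415 + 1,075 + 670) = 2,945. DTI = 2,945/6,300 = 46.7% ≤ 50%
Loan-to-value = 120,000/200,500 = 59.9% — pass (85% max)
Credit 681 → row 674–719; LTV 59.9% → column 59.01–71%. Grid cell → 8%.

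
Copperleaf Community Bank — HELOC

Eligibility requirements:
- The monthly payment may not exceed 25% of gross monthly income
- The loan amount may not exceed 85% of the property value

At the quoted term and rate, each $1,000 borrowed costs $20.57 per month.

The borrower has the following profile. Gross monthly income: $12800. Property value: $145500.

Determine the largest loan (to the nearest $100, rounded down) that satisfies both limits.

Payment cap: 25% × $12,800 = $3,200/month.
At $20.57 per $1,000, that supports 3,200/20.57 × 1,000 ≈ $155,566 → $155,500.
LTV cap: 85% × $145,500 = $123,675 → $123,600.
Binding constraint: loan-to-value.

$123,600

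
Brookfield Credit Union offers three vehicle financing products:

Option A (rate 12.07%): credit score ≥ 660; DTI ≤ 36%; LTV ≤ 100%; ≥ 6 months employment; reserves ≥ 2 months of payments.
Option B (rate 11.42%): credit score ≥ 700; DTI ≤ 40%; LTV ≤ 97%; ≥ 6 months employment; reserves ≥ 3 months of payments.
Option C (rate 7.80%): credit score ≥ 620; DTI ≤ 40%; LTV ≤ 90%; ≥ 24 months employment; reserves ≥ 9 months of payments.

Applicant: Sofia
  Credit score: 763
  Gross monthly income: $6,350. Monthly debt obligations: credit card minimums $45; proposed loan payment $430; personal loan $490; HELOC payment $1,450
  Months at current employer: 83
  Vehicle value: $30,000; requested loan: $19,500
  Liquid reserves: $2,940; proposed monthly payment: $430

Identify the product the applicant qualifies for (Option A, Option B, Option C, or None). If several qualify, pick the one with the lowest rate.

Option B

Total debts = (45 + 430 + 490 + 1,450) = 2,415; DTI = 2,415/6,350 = 38%.
LTV = 19,500/30,000 = 65%.
Reserves = 2,940/430 = 6.8 months.
Option A: score 763 ≥ 660; DTI 38% > 36%; LTV 65% ≤ 100%; employment 83 ≥ 6 mo; reserves 6.8 ≥ 2 mo → does not qualify.
Option B: score 763 ≥ 700; DTI 38% ≤ 40%; LTV 65% ≤ 97%; employment 83 ≥ 6 mo; reserves 6.8 ≥ 3 mo → qualifies.
Option C: score 763 ≥ 620; DTI 38% ≤ 40%; LTV 65% ≤ 90%; employment 83 ≥ 24 mo; reserves 6.8 < 9 mo → does not qualify.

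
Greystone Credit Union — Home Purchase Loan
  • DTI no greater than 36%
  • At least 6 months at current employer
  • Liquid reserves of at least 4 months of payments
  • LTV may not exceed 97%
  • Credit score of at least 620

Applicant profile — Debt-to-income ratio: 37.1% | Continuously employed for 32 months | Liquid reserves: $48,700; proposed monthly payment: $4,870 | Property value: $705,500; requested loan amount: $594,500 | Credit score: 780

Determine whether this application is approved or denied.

Denied

DTI 37.1% > 36%
Employment 32 ≥ 6 months
Reserves: 48,700 ÷ 4,870 = 10.0 months (meets 4-month minimum)
LTV = 594,500/705,500 = 84.3% ≤ 97%
Credit score 780 ≥ 620 (meets)
Fails on DTI.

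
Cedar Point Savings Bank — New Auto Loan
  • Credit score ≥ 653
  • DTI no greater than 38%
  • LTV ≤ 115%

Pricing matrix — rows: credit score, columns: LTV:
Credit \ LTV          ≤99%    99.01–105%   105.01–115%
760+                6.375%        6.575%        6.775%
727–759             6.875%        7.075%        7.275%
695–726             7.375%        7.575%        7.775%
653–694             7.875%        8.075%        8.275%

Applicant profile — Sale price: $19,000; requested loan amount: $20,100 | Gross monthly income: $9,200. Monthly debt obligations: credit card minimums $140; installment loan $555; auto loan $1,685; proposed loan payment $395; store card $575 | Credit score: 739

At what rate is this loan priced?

Credit score 739 ≥ 653; Total monthly debts = (140 + 555 + 1,685 + 395 + 575) = 3,350. DTI: 3,350 ÷ 9,200 = 36.4%, within the 38% cap
Loan-to-value = 20,100/19,000 = 105.8% — pass (115% max)
Row: 739 falls in 727–759. Column: 105.8% falls in 105.01–115%. Rate = 7.275%.

7.275%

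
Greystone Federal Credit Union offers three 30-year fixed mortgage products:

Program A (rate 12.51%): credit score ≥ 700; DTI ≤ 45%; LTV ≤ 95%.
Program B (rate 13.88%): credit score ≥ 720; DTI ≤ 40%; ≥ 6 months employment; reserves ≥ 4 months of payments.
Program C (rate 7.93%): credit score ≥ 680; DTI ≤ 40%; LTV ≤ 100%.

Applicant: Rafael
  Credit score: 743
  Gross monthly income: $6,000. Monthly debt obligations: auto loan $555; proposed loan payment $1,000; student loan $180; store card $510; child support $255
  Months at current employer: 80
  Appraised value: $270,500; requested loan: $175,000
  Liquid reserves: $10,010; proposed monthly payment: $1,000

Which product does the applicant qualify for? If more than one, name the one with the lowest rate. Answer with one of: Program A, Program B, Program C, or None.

Program A

Total debts = (555 + 1,000 + 180 + 510 + 255) = 2,500; DTI = 2,500/6,000 = 41.7%.
LTV = 175,000/270,500 = 64.7%.
Reserves = 10,010/1,000 = 10.0 months.
Program A: score 743 ≥ 700; DTI 41.7% ≤ 45%; LTV 64.7% ≤ 95% → qualifies.
Program B: score 743 ≥ 720; DTI 41.7% > 40%; employment 80 ≥ 6 mo; reserves 10.0 ≥ 4 mo → does not qualify.
Program C: score 743 ≥ 680; DTI 41.7% > 40%; LTV 64.7% ≤ 100% → does not qualify.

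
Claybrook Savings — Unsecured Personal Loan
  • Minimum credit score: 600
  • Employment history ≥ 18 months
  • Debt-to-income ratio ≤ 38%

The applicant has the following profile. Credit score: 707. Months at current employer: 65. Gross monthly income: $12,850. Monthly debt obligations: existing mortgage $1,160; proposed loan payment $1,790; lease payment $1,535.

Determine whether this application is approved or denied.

Credit score 707 ≥ 600 (meets)
Employment 65 ≥ 18 months
Total monthly debts = (1,160 + 1,790 + 1,535) = 4,485. DTI = 4,485/12,850 = 34.9% ≤ 38%
All criteria satisfied.

Approved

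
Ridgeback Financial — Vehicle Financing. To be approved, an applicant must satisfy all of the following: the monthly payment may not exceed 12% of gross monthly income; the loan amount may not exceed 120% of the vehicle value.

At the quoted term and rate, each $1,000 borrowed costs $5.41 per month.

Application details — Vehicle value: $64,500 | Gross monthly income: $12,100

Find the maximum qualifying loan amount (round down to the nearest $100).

Payment cap: 12% × $12,100 = $1,452/month.
At $5.41 per $1,000, that supports 1,452/5.41 × 1,000 ≈ $268,391 → $268,300.
LTV cap: 120% × $64,500 = $77,400 → $77,400.
Binding constraint: loan-to-value.

$77,400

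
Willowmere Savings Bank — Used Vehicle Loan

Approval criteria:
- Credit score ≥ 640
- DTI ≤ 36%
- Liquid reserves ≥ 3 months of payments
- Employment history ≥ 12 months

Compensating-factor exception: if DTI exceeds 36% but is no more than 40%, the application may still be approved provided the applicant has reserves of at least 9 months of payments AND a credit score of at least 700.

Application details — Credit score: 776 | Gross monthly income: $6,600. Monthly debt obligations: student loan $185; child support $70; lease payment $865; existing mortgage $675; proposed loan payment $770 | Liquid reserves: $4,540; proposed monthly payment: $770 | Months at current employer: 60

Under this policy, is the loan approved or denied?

Credit score 776 ≥ 640 (meets base)
Total debts = (185 + 70 + 865 + 675 + 770) = 2,565. DTI: 2,565 ÷ 6,600 = 38.9%, over the 36% base limit.
Reserves = 4,540/770 = 5.9 months ≥ 3
Employment 60 ≥ 12 months
DTI 38.9% is within the 36%–40% exception band; checking compensating factors.
Reserves 5.9 < 9 months; credit score 776 ≥ 700.
Compensating-factor requirement not fully met.

Denied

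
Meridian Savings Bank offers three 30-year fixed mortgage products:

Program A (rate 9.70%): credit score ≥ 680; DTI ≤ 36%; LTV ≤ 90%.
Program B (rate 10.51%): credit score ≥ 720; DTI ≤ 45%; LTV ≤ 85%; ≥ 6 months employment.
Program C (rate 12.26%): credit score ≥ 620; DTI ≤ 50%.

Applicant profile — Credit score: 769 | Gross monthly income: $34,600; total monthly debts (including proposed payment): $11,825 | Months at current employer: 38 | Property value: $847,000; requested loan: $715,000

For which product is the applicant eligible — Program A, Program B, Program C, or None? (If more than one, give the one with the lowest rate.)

DTI = 11,825/34,600 = 34.2%.
LTV = 715,000/847,000 = 84.4%.
Program A: score 769 ≥ 680; DTI 34.2% ≤ 36%; LTV 84.4% ≤ 90% → qualifies.
Program B: score 769 ≥ 720; DTI 34.2% ≤ 45%; LTV 84.4% ≤ 85%; employment 38 ≥ 6 mo → qualifies.
Program C: score 769 ≥ 620; DTI 34.2% ≤ 50% → qualifies.
Qualifying: Program A, Program B, Program C. Lowest rate is 9.70% → Program A.

Program A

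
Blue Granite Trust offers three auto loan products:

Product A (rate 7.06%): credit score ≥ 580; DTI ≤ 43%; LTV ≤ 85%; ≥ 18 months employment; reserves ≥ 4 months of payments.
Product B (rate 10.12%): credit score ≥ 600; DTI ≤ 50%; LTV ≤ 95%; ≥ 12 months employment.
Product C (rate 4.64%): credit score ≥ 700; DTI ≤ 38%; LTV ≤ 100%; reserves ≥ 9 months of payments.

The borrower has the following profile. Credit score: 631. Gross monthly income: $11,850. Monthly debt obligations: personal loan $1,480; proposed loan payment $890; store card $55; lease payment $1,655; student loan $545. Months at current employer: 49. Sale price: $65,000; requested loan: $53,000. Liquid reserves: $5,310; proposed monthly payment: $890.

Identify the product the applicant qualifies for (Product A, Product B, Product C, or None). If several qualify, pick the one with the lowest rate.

Total debts = (1,480 + 890 + 55 + 1,655 + 545) = 4,625; DTI = 4,625/11,850 = 39%.
LTV = 53,000/65,000 = 81.5%.
Reserves = 5,310/890 = 6.0 months.
Product A: score 631 ≥ 580; DTI 39% ≤ 43%; LTV 81.5% ≤ 85%; employment 49 ≥ 18 mo; reserves 6.0 ≥ 4 mo → qualifies.
Product B: score 631 ≥ 600; DTI 39% ≤ 50%; LTV 81.5% ≤ 95%; employment 49 ≥ 12 mo → qualifies.
Product C: score 631 < 700; DTI 39% > 38%; LTV 81.5% ≤ 100%; reserves 6.0 < 9 mo → does not qualify.
Qualifying: Product A, Product B. Lowest rate is 7.06% → Product A.

Product A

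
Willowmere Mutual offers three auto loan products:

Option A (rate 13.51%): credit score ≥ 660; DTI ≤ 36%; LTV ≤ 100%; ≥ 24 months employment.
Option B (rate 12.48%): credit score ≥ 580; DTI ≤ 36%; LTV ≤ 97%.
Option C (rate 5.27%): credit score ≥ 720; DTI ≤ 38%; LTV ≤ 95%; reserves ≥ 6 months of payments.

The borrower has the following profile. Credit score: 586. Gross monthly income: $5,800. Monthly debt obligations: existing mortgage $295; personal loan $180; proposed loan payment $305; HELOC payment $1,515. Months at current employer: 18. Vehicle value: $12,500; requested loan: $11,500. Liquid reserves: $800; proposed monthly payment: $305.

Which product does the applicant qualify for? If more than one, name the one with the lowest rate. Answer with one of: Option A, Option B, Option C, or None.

None

Total debts = (295 + 180 + 305 + 1,515) = 2,295; DTI = 2,295/5,800 = 39.6%.
LTV = 11,500/12,500 = 92%.
Reserves = 800/305 = 2.6 months.
Option A: score 586 < 660; DTI 39.6% > 36%; LTV 92% ≤ 100%; employment 18 < 24 mo → does not qualify.
Option B: score 586 ≥ 580; DTI 39.6% > 36%; LTV 92% ≤ 97% → does not qualify.
Option C: score 586 < 720; DTI 39.6% > 38%; LTV 92% ≤ 95%; reserves 2.6 < 6 mo → does not qualify.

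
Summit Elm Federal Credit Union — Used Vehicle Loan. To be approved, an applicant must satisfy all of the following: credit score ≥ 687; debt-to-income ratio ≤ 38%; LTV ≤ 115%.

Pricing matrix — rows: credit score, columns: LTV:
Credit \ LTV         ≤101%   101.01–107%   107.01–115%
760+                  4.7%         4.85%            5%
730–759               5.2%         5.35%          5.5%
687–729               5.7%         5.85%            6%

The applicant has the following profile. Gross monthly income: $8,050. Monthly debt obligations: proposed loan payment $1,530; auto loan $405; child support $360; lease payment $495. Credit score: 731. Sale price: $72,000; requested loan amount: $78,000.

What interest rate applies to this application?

Credit score 731 ≥ 687; Total monthly debts = (1,530 + 405 + 360 + 495) = 2,790. DTI: 2,790 ÷ 8,050 = 34.7%, within the 38% cap
LTV = 78,000/72,000 = 108.3% ≤ 115%
Row: 731 falls in 730–759. Column: 108.3% falls in 107.01–115%. Rate = 5.5%.

5.5%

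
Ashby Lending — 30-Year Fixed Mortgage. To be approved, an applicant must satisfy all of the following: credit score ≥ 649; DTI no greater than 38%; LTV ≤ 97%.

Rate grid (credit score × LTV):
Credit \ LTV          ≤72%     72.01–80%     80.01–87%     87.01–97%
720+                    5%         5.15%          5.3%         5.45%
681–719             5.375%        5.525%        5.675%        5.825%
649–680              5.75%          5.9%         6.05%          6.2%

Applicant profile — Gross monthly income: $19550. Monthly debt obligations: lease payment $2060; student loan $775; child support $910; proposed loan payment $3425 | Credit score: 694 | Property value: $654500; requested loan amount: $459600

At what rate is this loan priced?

5.375%

Credit score 694 ≥ 649; Total monthly debts = (2,060 + 775 + 910 + 3,425) = 7,170. DTI: 7,170 ÷ 19,550 = 36.7%, within the 38% cap
Loan-to-value = 459,600/654,500 = 70.2% — pass (97% max)
Score 694 is in the 681–719 band; LTV 70.2% is in the ≤72% band → 5.375%.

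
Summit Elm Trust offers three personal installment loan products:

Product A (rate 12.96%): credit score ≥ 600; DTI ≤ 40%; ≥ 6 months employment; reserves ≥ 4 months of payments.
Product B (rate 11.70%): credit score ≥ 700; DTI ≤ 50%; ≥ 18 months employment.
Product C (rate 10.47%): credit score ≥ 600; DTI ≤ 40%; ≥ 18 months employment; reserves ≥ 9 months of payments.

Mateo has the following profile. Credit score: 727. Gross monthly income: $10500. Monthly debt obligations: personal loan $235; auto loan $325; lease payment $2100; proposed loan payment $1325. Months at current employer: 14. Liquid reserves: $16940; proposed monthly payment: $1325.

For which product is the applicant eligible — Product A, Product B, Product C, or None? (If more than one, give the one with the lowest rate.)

Product A

Total debts = (235 + 325 + 2,100 + 1,325) = 3,985; DTI = 3,985/10,500 = 38%.
Reserves = 16,940/1,325 = 12.8 months.
Product A: score 727 ≥ 600; DTI 38% ≤ 40%; employment 14 ≥ 6 mo; reserves 12.8 ≥ 4 mo → qualifies.
Product B: score 727 ≥ 700; DTI 38% ≤ 50%; employment 14 < 18 mo → does not qualify.
Product C: score 727 ≥ 600; DTI 38% ≤ 40%; employment 14 < 18 mo; reserves 12.8 ≥ 9 mo → does not qualify.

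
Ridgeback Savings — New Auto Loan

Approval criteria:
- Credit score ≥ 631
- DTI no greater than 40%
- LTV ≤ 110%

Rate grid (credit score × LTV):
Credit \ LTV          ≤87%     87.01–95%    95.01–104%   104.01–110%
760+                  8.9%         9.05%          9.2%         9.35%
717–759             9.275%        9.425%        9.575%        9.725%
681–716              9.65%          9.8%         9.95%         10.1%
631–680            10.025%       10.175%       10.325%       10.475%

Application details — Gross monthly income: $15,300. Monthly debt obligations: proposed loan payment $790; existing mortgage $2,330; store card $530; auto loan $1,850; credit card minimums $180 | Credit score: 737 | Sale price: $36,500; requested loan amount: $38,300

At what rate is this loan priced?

Credit score 737 ≥ 631; Total monthly debts = (790 + 2,330 + 530 + 1,850 + 180) = 5,680. DTI = 5,680/15,300 = 37.1% ≤ 40%
Loan-to-value = 38,300/36,500 = 104.9% — pass (110% max)
Score 737 is in the 717–759 band; LTV 104.9% is in the 104.01–110% band → 9.725%.

9.725%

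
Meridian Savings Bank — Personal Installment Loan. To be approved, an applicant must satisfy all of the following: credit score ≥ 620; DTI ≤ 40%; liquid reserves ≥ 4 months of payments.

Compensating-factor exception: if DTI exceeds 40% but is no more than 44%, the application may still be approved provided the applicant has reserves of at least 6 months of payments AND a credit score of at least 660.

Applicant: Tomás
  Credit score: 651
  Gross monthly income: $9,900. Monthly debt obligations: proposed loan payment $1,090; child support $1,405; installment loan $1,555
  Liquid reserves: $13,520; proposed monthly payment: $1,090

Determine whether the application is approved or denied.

Denied

Credit score 651 ≥ 620 (meets base)
Total debts = (1,090 + 1,405 + 1,555) = 4,050. DTI: 4,050 ÷ 9,900 = 40.9%, over the 40% base limit.
Reserves: 13,520 ÷ 1,090 = 12.4 months (meets 4-month minimum)
DTI 40.9% is within the 40%–44% exception band; checking compensating factors.
Override check — reserves: 12.4 mo (ok); score: 651 (below 660).
Compensating-factor requirement not fully met.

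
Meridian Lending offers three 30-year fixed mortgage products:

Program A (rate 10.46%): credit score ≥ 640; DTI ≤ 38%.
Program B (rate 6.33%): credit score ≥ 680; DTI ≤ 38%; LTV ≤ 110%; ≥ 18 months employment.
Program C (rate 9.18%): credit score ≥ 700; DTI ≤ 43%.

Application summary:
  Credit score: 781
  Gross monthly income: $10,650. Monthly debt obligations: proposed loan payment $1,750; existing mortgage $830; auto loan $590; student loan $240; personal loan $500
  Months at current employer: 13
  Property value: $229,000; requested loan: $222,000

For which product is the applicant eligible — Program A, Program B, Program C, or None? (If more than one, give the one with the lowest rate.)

Total debts = (1,750 + 830 + 590 + 240 + 500) = 3,910; DTI = 3,910/10,650 = 36.7%.
LTV = 222,000/229,000 = 96.9%.
Program A: score 781 ≥ 640; DTI 36.7% ≤ 38% → qualifies.
Program B: score 781 ≥ 680; DTI 36.7% ≤ 38%; LTV 96.9% ≤ 110%; employment 13 < 18 mo → does not qualify.
Program C: score 781 ≥ 700; DTI 36.7% ≤ 43% → qualifies.
Qualifying: Program A, Program C. Lowest rate is 9.18% → Program C.

Program C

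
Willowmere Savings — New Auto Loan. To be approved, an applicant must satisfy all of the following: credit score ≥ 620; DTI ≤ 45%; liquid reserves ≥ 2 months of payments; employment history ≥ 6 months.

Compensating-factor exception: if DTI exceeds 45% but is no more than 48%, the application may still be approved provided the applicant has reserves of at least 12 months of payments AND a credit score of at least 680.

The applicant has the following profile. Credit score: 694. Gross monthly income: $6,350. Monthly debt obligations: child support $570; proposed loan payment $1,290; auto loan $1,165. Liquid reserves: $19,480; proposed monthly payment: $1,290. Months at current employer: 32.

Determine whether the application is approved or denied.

Approved

Credit score 694 ≥ 620 (meets base)
Total debts = (570 + 1,290 + 1,165) = 3,025. DTI = 3,025/6,350 = 47.6% > 45% — standard DTI limit exceeded.
Reserves: 19,480 ÷ 1,290 = 15.1 months (meets 2-month minimum)
Employment 32 ≥ 6 months
47.6% falls in the override range (45%–48%), so the compensating-factor test applies.
Reserves 15.1 ≥ 12 months; credit score 694 ≥ 680.
Both override conditions satisfied; DTI exception granted.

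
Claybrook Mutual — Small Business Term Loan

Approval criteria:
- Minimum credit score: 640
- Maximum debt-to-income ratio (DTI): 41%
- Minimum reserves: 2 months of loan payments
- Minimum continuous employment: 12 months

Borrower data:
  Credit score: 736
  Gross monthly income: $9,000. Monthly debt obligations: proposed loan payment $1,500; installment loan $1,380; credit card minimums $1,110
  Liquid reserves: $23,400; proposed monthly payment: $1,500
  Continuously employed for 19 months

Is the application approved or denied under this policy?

Credit score 736 ≥ 640 (meets)
Total monthly debts = (1,500 + 1,380 + 1,110) = 3,990. DTI: 3,990 ÷ 9,000 = 44.3%, exceeds the 41% cap
Liquid reserves cover 23,400/1,500 = 15.6 months — ≥ 2 required
Employment 19 ≥ 12 months
Fails on DTI.

Denied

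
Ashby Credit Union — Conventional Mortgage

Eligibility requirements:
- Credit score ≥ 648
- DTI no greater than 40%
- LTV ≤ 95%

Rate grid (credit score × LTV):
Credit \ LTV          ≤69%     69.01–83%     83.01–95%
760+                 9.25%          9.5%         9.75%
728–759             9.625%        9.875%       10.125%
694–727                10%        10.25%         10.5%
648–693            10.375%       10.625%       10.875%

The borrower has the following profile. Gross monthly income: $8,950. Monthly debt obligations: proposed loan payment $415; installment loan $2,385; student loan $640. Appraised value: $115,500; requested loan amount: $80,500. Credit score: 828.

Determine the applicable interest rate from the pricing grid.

Credit score 828 ≥ 648; Total monthly debts = (415 + 2,385 + 640) = 3,440. DTI: 3,440 ÷ 8,950 = 38.4%, within the 40% cap
LTV: 80,500 ÷ 115,500 = 69.7%, within 95% cap
Credit 828 → row 760+; LTV 69.7% → column 69.01–83%. Grid cell → 9.5%.

9.5%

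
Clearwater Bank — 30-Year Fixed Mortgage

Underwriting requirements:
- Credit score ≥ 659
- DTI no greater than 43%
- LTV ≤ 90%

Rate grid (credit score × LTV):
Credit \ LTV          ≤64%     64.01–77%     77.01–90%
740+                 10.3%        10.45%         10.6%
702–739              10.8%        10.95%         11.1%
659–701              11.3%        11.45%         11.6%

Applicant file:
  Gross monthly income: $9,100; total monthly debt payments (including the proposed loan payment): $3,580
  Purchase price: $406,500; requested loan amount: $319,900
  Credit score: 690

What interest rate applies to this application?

Credit score 690 ≥ 659; DTI: 3,580 ÷ 9,100 = 39.3%, within the 43% cap
LTV = 319,900/406,500 = 78.7% ≤ 90%
Credit 690 → row 659–701; LTV 78.7% → column 77.01–90%. Grid cell → 11.6%.

11.6%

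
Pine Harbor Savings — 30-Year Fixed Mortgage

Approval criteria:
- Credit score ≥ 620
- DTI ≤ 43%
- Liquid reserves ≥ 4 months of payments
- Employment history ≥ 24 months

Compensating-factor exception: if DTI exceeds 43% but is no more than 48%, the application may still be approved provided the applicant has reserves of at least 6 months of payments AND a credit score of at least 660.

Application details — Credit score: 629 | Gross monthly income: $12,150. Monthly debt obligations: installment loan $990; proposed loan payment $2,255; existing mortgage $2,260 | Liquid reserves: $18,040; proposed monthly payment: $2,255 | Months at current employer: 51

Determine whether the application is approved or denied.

Credit score 629 ≥ 620 (meets base)
Total debts = (990 + 2,255 + 2,260) = 5,505. DTI = 5,505/12,150 = 45.3% > 43% — standard DTI limit exceeded.
Liquid reserves cover 18,040/2,255 = 8.0 months — ≥ 4 required
Employment 51 ≥ 24 months
45.3% falls in the override range (43%–48%), so the compensating-factor test applies.
Reserves 8.0 ≥ 6 months; credit score 629 < 660.
Compensating-factor requirement not fully met.

Denied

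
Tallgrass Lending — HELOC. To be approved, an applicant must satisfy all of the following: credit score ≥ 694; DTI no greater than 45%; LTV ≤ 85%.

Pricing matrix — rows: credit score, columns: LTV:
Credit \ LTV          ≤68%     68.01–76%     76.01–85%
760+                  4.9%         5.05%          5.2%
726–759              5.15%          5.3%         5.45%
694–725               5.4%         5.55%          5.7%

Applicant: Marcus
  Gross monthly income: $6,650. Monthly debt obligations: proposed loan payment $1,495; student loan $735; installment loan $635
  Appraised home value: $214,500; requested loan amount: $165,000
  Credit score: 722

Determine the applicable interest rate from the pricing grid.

Credit score 722 ≥ 694; Total monthly debts = (1,495 + 735 + 635) = 2,865. DTI = 2,865/6,650 = 43.1% ≤ 45%
Loan-to-value = 165,000/214,500 = 76.9% — pass (85% max)
Credit 722 → row 694–725; LTV 76.9% → column 76.01–85%. Grid cell → 5.7%.

5.7%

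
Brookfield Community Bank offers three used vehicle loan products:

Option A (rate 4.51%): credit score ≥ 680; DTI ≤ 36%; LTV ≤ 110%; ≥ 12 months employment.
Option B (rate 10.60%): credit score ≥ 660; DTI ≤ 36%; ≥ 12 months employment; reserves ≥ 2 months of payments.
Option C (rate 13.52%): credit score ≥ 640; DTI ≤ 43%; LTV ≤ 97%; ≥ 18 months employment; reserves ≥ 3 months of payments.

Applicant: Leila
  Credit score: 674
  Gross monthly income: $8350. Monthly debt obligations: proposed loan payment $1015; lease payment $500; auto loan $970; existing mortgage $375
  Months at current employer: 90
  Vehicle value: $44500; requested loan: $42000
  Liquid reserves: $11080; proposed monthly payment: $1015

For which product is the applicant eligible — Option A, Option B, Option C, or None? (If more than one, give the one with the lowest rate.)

Option B

Total debts = (1,015 + 500 + 970 + 375) = 2,860; DTI = 2,860/8,350 = 34.3%.
LTV = 42,000/44,500 = 94.4%.
Reserves = 11,080/1,015 = 10.9 months.
Option A: score 674 < 680; DTI 34.3% ≤ 36%; LTV 94.4% ≤ 110%; employment 90 ≥ 12 mo → does not qualify.
Option B: score 674 ≥ 660; DTI 34.3% ≤ 36%; employment 90 ≥ 12 mo; reserves 10.9 ≥ 2 mo → qualifies.
Option C: score 674 ≥ 640; DTI 34.3% ≤ 43%; LTV 94.4% ≤ 97%; employment 90 ≥ 18 mo; reserves 10.9 ≥ 3 mo → qualifies.
Qualifying: Option B, Option C. Lowest rate is 10.60% → Option B.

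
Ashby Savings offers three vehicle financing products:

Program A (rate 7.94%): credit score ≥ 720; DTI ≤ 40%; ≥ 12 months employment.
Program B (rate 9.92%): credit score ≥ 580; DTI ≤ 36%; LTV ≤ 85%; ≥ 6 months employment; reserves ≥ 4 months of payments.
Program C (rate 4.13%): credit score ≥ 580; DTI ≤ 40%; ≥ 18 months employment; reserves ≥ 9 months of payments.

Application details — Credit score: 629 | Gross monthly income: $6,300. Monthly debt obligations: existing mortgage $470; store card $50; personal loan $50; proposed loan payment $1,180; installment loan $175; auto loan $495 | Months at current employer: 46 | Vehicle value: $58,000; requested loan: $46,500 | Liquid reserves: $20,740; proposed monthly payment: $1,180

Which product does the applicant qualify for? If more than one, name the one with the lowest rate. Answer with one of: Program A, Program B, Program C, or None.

Total debts = (470 + 50 + 50 + 1,180 + 175 + 495) = 2,420; DTI = 2,420/6,300 = 38.4%.
LTV = 46,500/58,000 = 80.2%.
Reserves = 20,740/1,180 = 17.6 months.
Program A: score 629 < 720; DTI 38.4% ≤ 40%; employment 46 ≥ 12 mo → does not qualify.
Program B: score 629 ≥ 580; DTI 38.4% > 36%; LTV 80.2% ≤ 85%; employment 46 ≥ 6 mo; reserves 17.6 ≥ 4 mo → does not qualify.
Program C: score 629 ≥ 580; DTI 38.4% ≤ 40%; employment 46 ≥ 18 mo; reserves 17.6 ≥ 9 mo → qualifies.

Program C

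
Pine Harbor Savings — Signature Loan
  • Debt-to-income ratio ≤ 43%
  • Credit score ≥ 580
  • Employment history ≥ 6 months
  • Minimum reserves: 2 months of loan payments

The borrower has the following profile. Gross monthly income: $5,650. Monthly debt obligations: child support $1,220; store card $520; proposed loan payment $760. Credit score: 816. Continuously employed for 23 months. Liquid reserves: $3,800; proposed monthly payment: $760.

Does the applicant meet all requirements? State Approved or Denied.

Denied

Total monthly debts = (1,220 + 520 + 760) = 2,500. DTI = 2,500/5,650 = 44.2% > 43%
Credit score 816 ≥ 580 (meets)
Employment 23 ≥ 6 months
Liquid reserves cover 3,800/760 = 5.0 months — ≥ 2 required
Fails on DTI.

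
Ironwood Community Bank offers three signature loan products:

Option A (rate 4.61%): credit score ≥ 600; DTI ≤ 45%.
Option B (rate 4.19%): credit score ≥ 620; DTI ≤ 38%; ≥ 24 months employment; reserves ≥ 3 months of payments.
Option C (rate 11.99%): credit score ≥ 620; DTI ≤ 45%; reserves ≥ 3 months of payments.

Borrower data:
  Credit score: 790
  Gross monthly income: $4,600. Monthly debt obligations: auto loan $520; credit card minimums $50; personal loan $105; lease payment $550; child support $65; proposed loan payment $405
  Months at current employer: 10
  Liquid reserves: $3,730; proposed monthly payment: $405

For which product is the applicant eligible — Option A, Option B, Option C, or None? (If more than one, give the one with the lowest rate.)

Option A

Total debts = (520 + 50 + 105 + 550 + 65 + 405) = 1,695; DTI = 1,695/4,600 = 36.8%.
Reserves = 3,730/405 = 9.2 months.
Option A: score 790 ≥ 600; DTI 36.8% ≤ 45% → qualifies.
Option B: score 790 ≥ 620; DTI 36.8% ≤ 38%; employment 10 < 24 mo; reserves 9.2 ≥ 3 mo → does not qualify.
Option C: score 790 ≥ 620; DTI 36.8% ≤ 45%; reserves 9.2 ≥ 3 mo → qualifies.
Qualifying: Option A, Option C. Lowest rate is 4.61% → Option A.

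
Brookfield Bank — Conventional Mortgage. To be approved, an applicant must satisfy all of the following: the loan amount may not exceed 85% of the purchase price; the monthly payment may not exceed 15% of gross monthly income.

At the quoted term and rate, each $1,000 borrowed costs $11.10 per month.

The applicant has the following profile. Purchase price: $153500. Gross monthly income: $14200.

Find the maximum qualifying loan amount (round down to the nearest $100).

Payment cap: 15% × $14,200 = $2,130/month.
At $11.10 per $1,000, that supports 2,130/11.10 × 1,000 ≈ $191,891 → $191,800.
LTV cap: 85% × $153,500 = $130,475 → $130,400.
Binding constraint: loan-to-value.

$130,400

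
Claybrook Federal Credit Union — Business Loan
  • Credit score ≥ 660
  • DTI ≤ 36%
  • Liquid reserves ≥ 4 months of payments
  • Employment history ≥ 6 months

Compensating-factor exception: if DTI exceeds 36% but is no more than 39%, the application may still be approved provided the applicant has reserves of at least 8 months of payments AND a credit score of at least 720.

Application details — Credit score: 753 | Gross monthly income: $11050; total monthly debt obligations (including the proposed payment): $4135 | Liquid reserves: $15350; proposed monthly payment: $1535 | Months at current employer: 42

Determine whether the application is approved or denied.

Approved

Credit score 753 ≥ 660 (meets base)
DTI: 4,135 ÷ 11,050 = 37.4%, over the 36% base limit.
Reserves = 15,350/1,535 = 10.0 months ≥ 4
Employment 42 ≥ 6 months
DTI 37.4% is within the 36%–39% exception band; checking compensating factors.
Override check — reserves: 10.0 mo (ok); score: 753 (ok).
Both override conditions satisfied; DTI exception granted.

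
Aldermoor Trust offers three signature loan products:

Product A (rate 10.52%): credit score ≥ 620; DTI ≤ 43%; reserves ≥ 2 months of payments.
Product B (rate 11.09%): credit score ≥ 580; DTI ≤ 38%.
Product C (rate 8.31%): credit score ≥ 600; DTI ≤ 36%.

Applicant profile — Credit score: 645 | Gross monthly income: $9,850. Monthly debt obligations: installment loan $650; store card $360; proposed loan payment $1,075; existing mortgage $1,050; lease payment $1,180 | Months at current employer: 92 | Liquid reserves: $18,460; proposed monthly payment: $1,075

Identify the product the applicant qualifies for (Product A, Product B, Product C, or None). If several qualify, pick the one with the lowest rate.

Total debts = (650 + 360 + 1,075 + 1,050 + 1,180) = 4,315; DTI = 4,315/9,850 = 43.8%.
Reserves = 18,460/1,075 = 17.2 months.
Product A: score 645 ≥ 620; DTI 43.8% > 43%; reserves 17.2 ≥ 2 mo → does not qualify.
Product B: score 645 ≥ 580; DTI 43.8% > 38% → does not qualify.
Product C: score 645 ≥ 600; DTI 43.8% > 36% → does not qualify.

None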